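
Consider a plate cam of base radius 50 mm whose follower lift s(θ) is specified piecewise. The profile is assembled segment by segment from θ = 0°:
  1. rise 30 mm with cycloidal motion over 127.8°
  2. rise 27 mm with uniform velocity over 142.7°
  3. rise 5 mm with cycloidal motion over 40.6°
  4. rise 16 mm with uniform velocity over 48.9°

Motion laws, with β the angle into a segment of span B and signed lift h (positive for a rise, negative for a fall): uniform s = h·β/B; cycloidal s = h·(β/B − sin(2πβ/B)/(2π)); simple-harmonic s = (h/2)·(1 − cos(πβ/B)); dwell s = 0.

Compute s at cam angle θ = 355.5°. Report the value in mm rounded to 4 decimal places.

seg 1 [0°–127.8°] cycloidal, h=30: full span → s += 30 → s = 30.0000
seg 2 [127.8°–270.5°] uniform, h=27: full span → s += 27 → s = 57.0000
seg 3 [270.5°–311.1°] cycloidal, h=5: full span → s += 5 → s = 62.0000
seg 4 [311.1°–360°] uniform, h=16: θ=355.5° here. β=44.4, B=48.9. 16·44.4/48.9 = 14.5276 → s = 76.5276

76.5276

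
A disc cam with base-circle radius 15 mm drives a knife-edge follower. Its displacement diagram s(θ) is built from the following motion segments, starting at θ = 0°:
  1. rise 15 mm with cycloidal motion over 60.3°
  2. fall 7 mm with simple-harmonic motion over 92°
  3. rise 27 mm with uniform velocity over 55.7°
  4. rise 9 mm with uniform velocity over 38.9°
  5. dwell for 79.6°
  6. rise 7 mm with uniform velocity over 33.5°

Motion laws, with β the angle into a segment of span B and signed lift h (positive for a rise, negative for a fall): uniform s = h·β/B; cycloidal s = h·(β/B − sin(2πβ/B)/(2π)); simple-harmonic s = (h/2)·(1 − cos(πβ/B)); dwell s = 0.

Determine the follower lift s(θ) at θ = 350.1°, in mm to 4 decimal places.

seg 1 [0°–60.3°] cycloidal, h=15: full span → s += 15 → s = 15.0000
seg 2 [60.3°–152.3°] simple-harmonic, h=-7: full span → s += -7 → s = 8.0000
seg 3 [152.3°–208°] uniform, h=27: full span → s += 27 → s = 35.0000
seg 4 [208°–246.9°] uniform, h=9: full span → s += 9 → s = 44.0000
seg 5 [246.9°–326.5°] dwell: s stays 44.0000
seg 6 [326.5°–360°] uniform, h=7: θ=350.1° here. β=23.6, B=33.5. 7·23.6/33.5 = 4.9313 → s = 48.9313

48.9313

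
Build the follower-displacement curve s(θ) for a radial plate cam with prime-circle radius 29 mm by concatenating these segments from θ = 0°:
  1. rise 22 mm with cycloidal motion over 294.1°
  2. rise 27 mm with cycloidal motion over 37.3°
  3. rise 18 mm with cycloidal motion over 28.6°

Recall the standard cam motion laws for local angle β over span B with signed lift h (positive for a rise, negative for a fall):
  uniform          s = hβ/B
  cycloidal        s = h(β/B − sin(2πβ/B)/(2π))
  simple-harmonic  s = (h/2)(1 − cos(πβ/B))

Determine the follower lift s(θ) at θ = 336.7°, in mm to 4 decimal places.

seg 1 [0°–294.1°] cycloidal, h=22: full span → s += 22 → s = 22.0000
seg 2 [294.1°–331.4°] cycloidal, h=27: full span → s += 27 → s = 49.0000
seg 3 [331.4°–360°] cycloidal, h=18: θ=336.7° here. β=5.3, B=28.6. 18·(0.1853 − sin(2π·0.1853)/(2π)) = 0.7042 → s = 49.7042

49.7042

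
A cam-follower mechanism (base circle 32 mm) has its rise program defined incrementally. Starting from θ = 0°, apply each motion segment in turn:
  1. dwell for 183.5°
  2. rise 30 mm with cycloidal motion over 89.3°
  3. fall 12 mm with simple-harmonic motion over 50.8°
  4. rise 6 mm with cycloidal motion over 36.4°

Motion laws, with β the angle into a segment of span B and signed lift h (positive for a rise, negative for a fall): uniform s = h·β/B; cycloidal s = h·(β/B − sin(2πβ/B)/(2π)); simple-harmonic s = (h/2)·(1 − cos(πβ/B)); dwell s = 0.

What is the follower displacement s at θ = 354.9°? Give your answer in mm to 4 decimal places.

seg 1 [0°–183.5°] dwell: s stays 0.0000
seg 2 [183.5°–272.8°] cycloidal, h=30: full span → s += 30 → s = 30.0000
seg 3 [272.8°–323.6°] simple-harmonic, h=-12: full span → s += -12 → s = 18.0000
seg 4 [323.6°–360°] cycloidal, h=6: θ=354.9° here. β=31.3, B=36.4. 6·(0.8599 − sin(2π·0.8599)/(2π)) = 5.8955 → s = 23.8955

23.8955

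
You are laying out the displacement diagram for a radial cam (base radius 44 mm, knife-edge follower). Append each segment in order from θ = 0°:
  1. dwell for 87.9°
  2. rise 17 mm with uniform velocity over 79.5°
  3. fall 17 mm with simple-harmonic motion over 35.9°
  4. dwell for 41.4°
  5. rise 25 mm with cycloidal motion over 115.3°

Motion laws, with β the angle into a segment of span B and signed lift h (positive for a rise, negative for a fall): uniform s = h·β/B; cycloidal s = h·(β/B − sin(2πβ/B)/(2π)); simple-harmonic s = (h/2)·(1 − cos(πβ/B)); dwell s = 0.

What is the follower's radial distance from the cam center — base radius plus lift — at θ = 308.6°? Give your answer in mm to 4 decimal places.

seg 1 [0°–87.9°] dwell: s stays 0.0000
seg 2 [87.9°–167.4°] uniform, h=17: full span → s += 17 → s = 17.0000
seg 3 [167.4°–203.3°] simple-harmonic, h=-17: full span → s += -17 → s = 0.0000
seg 4 [203.3°–244.7°] dwell: s stays 0.0000
seg 5 [244.7°–360°] cycloidal, h=25: θ=308.6° here. β=63.9, B=115.3. 25·(0.5542 − sin(2π·0.5542)/(2π)) = 15.1843 → s = 15.1843
radial distance = base radius + s = 44 + 15.1843 = 59.1843

59.1843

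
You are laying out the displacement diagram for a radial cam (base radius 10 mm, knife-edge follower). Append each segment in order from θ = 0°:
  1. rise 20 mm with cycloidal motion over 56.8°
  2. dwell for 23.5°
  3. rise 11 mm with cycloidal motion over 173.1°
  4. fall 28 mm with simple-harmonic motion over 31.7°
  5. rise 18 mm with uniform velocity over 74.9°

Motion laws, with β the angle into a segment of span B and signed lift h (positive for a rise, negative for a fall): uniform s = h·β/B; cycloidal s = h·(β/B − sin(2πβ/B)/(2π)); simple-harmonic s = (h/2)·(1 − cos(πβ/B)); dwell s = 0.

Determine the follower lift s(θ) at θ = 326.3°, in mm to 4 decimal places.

seg 1 [0°–56.8°] cycloidal, h=20: full span → s += 20 → s = 20.0000
seg 2 [56.8°–80.3°] dwell: s stays 20.0000
seg 3 [80.3°–253.4°] cycloidal, h=11: full span → s += 11 → s = 31.0000
seg 4 [253.4°–285.1°] simple-harmonic, h=-28: full span → s += -28 → s = 3.0000
seg 5 [285.1°–360°] uniform, h=18: θ=326.3° here. β=41.2, B=74.9. 18·41.2/74.9 = 9.9012 → s = 12.9012

12.9012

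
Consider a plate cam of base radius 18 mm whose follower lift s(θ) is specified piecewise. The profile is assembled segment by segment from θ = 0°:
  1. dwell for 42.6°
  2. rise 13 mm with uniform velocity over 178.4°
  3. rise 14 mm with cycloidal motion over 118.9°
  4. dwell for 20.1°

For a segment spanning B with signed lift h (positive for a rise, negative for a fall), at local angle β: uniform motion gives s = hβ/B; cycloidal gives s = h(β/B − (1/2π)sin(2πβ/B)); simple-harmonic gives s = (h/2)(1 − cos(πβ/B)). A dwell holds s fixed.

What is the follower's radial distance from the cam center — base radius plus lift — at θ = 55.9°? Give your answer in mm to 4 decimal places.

seg 1 [0°–42.6°] dwell: s stays 0.0000
seg 2 [42.6°–221°] uniform, h=13: θ=55.9° here. β=13.3, B=178.4. 13·13.3/178.4 = 0.9692 → s = 0.9692
radial distance = base radius + s = 18 + 0.9692 = 18.9692

18.9692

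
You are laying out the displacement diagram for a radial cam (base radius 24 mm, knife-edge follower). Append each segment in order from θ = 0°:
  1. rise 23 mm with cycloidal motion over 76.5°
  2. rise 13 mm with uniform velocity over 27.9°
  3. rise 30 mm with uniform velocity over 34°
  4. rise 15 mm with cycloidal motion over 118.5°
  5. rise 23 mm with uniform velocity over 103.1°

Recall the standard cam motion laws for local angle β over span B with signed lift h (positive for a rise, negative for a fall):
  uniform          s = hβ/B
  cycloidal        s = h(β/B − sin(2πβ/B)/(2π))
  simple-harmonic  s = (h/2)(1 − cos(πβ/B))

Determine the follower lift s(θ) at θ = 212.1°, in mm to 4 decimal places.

seg 1 [0°–76.5°] cycloidal, h=23: full span → s += 23 → s = 23.0000
seg 2 [76.5°–104.4°] uniform, h=13: full span → s += 13 → s = 36.0000
seg 3 [104.4°–138.4°] uniform, h=30: full span → s += 30 → s = 66.0000
seg 4 [138.4°–256.9°] cycloidal, h=15: θ=212.1° here. β=73.7, B=118.5. 15·(0.6219 − sin(2π·0.6219)/(2π)) = 10.9845 → s = 76.9845

76.9845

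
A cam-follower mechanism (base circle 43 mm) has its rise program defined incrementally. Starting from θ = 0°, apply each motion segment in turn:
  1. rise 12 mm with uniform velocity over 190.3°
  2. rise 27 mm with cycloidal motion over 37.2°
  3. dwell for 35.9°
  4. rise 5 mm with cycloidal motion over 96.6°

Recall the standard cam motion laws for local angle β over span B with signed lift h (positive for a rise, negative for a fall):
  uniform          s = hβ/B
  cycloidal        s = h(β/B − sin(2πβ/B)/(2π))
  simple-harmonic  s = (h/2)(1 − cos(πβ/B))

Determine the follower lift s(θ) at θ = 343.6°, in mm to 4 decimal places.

seg 1 [0°–190.3°] uniform, h=12: full span → s += 12 → s = 12.0000
seg 2 [190.3°–227.5°] cycloidal, h=27: full span → s += 27 → s = 39.0000
seg 3 [227.5°–263.4°] dwell: s stays 39.0000
seg 4 [263.4°–360°] cycloidal, h=5: θ=343.6° here. β=80.2, B=96.6. 5·(0.8302 − sin(2π·0.8302)/(2π)) = 4.8479 → s = 43.8479

43.8479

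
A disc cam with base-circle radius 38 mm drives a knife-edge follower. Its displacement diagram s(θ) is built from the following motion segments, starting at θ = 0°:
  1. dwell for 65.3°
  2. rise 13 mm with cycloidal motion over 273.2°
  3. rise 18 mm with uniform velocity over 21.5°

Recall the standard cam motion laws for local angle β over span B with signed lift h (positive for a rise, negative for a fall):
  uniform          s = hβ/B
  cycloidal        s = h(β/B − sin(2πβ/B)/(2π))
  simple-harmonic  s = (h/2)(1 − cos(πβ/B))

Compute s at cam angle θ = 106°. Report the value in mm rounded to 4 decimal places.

seg 1 [0°–65.3°] dwell: s stays 0.0000
seg 2 [65.3°–338.5°] cycloidal, h=13: θ=106° here. β=40.7, B=273.2. 13·(0.1490 − sin(2π·0.1490)/(2π)) = 0.2707 → s = 0.2707

0.2707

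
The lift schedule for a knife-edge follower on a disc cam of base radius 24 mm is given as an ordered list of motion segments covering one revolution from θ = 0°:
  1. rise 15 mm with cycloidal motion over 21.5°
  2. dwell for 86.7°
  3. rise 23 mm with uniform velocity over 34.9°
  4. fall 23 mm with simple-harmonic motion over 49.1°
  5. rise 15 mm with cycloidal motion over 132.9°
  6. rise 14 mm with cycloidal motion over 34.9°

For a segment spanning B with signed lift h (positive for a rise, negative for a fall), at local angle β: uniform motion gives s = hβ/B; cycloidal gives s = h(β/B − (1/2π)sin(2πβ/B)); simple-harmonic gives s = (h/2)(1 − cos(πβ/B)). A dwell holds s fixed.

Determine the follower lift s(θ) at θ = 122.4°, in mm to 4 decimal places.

seg 1 [0°–21.5°] cycloidal, h=15: full span → s += 15 → s = 15.0000
seg 2 [21.5°–108.2°] dwell: s stays 15.0000
seg 3 [108.2°–143.1°] uniform, h=23: θ=122.4° here. β=14.2, B=34.9. 23·14.2/34.9 = 9.3582 → s = 24.3582

24.3582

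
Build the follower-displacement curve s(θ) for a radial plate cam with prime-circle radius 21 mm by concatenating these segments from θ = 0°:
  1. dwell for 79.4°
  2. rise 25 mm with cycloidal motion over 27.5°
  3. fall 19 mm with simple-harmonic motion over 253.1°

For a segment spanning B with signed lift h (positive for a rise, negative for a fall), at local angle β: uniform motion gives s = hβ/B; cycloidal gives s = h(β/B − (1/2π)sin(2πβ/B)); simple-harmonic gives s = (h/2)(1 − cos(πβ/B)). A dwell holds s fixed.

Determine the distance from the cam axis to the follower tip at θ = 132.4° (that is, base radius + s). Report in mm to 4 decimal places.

seg 1 [0°–79.4°] dwell: s stays 0.0000
seg 2 [79.4°–106.9°] cycloidal, h=25: full span → s += 25 → s = 25.0000
seg 3 [106.9°–360°] simple-harmonic, h=-19: θ=132.4° here. β=25.5, B=253.1. -19/2·(1 − cos(π·0.1008)) = -0.4719 → s = 24.5281
radial distance = base radius + s = 21 + 24.5281 = 45.5281

45.5281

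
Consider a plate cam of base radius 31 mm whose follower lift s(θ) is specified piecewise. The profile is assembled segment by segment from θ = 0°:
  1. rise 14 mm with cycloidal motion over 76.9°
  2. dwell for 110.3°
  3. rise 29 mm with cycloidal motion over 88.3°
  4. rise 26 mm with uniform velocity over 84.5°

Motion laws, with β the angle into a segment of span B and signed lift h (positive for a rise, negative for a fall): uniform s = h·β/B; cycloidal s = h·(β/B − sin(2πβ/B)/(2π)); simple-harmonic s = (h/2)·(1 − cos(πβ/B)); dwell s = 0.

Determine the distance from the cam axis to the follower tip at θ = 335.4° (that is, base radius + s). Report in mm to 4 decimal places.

seg 1 [0°–76.9°] cycloidal, h=14: full span → s += 14 → s = 14.0000
seg 2 [76.9°–187.2°] dwell: s stays 14.0000
seg 3 [187.2°–275.5°] cycloidal, h=29: full span → s += 29 → s = 43.0000
seg 4 [275.5°–360°] uniform, h=26: θ=335.4° here. β=59.9, B=84.5. 26·59.9/84.5 = 18.4308 → s = 61.4308
radial distance = base radius + s = 31 + 61.4308 = 92.4308

92.4308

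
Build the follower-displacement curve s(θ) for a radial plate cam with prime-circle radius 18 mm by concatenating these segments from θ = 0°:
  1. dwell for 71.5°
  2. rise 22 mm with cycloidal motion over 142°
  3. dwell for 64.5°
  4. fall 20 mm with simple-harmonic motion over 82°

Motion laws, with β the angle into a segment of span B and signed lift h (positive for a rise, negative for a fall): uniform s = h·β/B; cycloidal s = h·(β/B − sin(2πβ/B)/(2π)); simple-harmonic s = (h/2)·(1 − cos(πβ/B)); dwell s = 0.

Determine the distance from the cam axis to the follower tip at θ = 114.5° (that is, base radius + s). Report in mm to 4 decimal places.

seg 1 [0°–71.5°] dwell: s stays 0.0000
seg 2 [71.5°–213.5°] cycloidal, h=22: θ=114.5° here. β=43, B=142. 22·(0.3028 − sin(2π·0.3028)/(2π)) = 3.3516 → s = 3.3516
radial distance = base radius + s = 18 + 3.3516 = 21.3516

21.3516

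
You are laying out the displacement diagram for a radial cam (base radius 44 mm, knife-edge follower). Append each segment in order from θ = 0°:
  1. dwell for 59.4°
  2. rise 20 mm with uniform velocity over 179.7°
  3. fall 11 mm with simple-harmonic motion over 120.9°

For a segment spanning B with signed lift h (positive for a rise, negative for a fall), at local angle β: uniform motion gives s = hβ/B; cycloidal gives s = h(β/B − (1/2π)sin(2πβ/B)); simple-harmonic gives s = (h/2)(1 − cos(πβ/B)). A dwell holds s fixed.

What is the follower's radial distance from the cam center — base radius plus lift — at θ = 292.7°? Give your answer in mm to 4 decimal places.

seg 1 [0°–59.4°] dwell: s stays 0.0000
seg 2 [59.4°–239.1°] uniform, h=20: full span → s += 20 → s = 20.0000
seg 3 [239.1°–360°] simple-harmonic, h=-11: θ=292.7° here. β=53.6, B=120.9. -11/2·(1 − cos(π·0.4433)) = -4.5262 → s = 15.4738
radial distance = base radius + s = 44 + 15.4738 = 59.4738

59.4738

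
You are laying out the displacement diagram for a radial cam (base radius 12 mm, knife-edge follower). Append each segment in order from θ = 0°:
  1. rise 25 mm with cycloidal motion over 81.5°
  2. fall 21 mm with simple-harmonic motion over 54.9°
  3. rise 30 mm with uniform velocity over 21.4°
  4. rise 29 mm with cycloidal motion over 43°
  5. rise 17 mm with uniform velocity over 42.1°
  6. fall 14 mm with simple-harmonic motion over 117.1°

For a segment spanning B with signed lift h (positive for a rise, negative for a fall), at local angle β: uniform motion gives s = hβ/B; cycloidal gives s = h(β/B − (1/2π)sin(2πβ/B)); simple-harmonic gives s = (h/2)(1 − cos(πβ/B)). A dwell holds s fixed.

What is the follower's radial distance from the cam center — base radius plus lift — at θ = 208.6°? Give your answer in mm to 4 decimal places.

seg 1 [0°–81.5°] cycloidal, h=25: full span → s += 25 → s = 25.0000
seg 2 [81.5°–136.4°] simple-harmonic, h=-21: full span → s += -21 → s = 4.0000
seg 3 [136.4°–157.8°] uniform, h=30: full span → s += 30 → s = 34.0000
seg 4 [157.8°–200.8°] cycloidal, h=29: full span → s += 29 → s = 63.0000
seg 5 [200.8°–242.9°] uniform, h=17: θ=208.6° here. β=7.8, B=42.1. 17·7.8/42.1 = 3.1496 → s = 66.1496
radial distance = base radius + s = 12 + 66.1496 = 78.1496

78.1496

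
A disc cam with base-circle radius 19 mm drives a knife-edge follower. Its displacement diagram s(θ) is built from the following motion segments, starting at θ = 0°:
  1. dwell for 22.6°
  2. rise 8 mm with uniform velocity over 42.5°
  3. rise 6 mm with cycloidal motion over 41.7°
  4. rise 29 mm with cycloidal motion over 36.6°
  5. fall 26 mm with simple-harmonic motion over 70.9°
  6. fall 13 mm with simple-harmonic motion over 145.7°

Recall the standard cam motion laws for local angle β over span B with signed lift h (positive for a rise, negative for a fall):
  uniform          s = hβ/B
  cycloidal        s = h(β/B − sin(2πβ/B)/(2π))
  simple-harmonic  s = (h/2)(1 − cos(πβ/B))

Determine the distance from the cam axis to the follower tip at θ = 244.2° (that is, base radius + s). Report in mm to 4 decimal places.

seg 1 [0°–22.6°] dwell: s stays 0.0000
seg 2 [22.6°–65.1°] uniform, h=8: full span → s += 8 → s = 8.0000
seg 3 [65.1°–106.8°] cycloidal, h=6: full span → s += 6 → s = 14.0000
seg 4 [106.8°–143.4°] cycloidal, h=29: full span → s += 29 → s = 43.0000
seg 5 [143.4°–214.3°] simple-harmonic, h=-26: full span → s += -26 → s = 17.0000
seg 6 [214.3°–360°] simple-harmonic, h=-13: θ=244.2° here. β=29.9, B=145.7. -13/2·(1 − cos(π·0.2052)) = -1.3047 → s = 15.6953
radial distance = base radius + s = 19 + 15.6953 = 34.6953

34.6953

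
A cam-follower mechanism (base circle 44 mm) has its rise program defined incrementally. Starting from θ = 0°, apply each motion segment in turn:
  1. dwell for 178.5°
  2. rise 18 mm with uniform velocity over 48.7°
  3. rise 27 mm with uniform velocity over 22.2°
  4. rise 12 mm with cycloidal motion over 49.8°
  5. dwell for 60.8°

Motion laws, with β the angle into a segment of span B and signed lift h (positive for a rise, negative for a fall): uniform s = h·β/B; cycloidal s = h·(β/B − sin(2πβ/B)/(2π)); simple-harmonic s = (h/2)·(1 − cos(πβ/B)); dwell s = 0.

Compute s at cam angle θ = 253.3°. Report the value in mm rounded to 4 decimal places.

seg 1 [0°–178.5°] dwell: s stays 0.0000
seg 2 [178.5°–227.2°] uniform, h=18: full span → s += 18 → s = 18.0000
seg 3 [227.2°–249.4°] uniform, h=27: full span → s += 27 → s = 45.0000
seg 4 [249.4°–299.2°] cycloidal, h=12: θ=253.3° here. β=3.9, B=49.8. 12·(0.0783 − sin(2π·0.0783)/(2π)) = 0.0375 → s = 45.0375

45.0375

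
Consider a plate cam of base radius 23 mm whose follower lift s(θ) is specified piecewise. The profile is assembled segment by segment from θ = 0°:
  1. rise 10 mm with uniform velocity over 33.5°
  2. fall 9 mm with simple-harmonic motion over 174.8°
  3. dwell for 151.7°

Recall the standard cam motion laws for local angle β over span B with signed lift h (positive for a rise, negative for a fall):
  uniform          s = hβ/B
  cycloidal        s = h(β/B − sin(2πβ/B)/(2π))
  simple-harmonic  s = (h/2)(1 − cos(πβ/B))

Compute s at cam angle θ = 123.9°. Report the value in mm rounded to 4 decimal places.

seg 1 [0°–33.5°] uniform, h=10: full span → s += 10 → s = 10.0000
seg 2 [33.5°–208.3°] simple-harmonic, h=-9: θ=123.9° here. β=90.4, B=174.8. -9/2·(1 − cos(π·0.5172)) = -4.7425 → s = 5.2575

5.2575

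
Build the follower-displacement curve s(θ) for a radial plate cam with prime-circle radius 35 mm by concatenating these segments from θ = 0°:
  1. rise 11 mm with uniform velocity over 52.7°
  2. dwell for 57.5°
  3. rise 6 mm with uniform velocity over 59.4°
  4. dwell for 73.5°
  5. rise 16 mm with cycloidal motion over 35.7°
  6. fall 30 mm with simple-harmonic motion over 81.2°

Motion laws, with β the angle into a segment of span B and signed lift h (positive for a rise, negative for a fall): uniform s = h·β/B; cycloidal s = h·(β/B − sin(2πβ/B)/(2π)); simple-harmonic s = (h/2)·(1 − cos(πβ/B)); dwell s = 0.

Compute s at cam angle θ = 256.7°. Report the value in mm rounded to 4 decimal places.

seg 1 [0°–52.7°] uniform, h=11: full span → s += 11 → s = 11.0000
seg 2 [52.7°–110.2°] dwell: s stays 11.0000
seg 3 [110.2°–169.6°] uniform, h=6: full span → s += 6 → s = 17.0000
seg 4 [169.6°–243.1°] dwell: s stays 17.0000
seg 5 [243.1°–278.8°] cycloidal, h=16: θ=256.7° here. β=13.6, B=35.7. 16·(0.3810 − sin(2π·0.3810)/(2π)) = 4.3632 → s = 21.3632

21.3632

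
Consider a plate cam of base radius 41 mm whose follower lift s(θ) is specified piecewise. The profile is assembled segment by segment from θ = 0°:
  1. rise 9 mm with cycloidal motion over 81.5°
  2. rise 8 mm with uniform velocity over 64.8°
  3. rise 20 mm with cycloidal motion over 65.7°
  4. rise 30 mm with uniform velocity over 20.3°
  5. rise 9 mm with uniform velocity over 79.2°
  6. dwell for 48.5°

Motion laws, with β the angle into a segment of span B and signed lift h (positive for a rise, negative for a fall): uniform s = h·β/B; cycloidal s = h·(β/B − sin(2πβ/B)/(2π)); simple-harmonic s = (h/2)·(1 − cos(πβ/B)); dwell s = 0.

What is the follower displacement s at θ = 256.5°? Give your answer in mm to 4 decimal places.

seg 1 [0°–81.5°] cycloidal, h=9: full span → s += 9 → s = 9.0000
seg 2 [81.5°–146.3°] uniform, h=8: full span → s += 8 → s = 17.0000
seg 3 [146.3°–212°] cycloidal, h=20: full span → s += 20 → s = 37.0000
seg 4 [212°–232.3°] uniform, h=30: full span → s += 30 → s = 67.0000
seg 5 [232.3°–311.5°] uniform, h=9: θ=256.5° here. β=24.2, B=79.2. 9·24.2/79.2 = 2.7500 → s = 69.7500

69.7500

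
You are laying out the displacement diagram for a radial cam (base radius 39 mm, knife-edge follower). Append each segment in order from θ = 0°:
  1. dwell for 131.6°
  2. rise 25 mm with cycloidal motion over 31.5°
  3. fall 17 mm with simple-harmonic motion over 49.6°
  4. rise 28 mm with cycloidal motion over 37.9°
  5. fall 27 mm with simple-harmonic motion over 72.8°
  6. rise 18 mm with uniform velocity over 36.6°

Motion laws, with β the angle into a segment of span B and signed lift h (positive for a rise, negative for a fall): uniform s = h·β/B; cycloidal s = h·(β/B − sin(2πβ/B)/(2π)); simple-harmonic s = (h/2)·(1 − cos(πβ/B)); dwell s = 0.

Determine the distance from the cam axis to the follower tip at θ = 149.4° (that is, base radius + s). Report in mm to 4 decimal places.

seg 1 [0°–131.6°] dwell: s stays 0.0000
seg 2 [131.6°–163.1°] cycloidal, h=25: θ=149.4° here. β=17.8, B=31.5. 25·(0.5651 − sin(2π·0.5651)/(2π)) = 15.7090 → s = 15.7090
radial distance = base radius + s = 39 + 15.7090 = 54.7090

54.7090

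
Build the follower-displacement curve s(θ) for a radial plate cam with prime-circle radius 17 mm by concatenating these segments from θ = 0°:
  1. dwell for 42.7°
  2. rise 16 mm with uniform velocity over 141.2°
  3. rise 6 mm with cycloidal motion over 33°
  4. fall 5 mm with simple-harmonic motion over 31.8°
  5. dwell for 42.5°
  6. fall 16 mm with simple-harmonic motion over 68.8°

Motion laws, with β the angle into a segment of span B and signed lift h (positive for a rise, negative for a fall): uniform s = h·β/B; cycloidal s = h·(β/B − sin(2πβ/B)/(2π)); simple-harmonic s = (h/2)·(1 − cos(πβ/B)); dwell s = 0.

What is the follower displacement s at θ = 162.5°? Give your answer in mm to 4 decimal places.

seg 1 [0°–42.7°] dwell: s stays 0.0000
seg 2 [42.7°–183.9°] uniform, h=16: θ=162.5° here. β=119.8, B=141.2. 16·119.8/141.2 = 13.5751 → s = 13.5751

13.5751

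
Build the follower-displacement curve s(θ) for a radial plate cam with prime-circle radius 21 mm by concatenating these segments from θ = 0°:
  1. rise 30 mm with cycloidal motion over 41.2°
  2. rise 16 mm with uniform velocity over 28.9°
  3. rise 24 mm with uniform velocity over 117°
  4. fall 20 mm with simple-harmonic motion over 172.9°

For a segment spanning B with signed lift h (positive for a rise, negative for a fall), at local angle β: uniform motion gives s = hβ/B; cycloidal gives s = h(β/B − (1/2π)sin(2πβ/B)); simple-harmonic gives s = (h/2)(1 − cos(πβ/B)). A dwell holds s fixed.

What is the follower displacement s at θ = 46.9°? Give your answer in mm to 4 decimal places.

seg 1 [0°–41.2°] cycloidal, h=30: full span → s += 30 → s = 30.0000
seg 2 [41.2°–70.1°] uniform, h=16: θ=46.9° here. β=5.7, B=28.9. 16·5.7/28.9 = 3.1557 → s = 33.1557

33.1557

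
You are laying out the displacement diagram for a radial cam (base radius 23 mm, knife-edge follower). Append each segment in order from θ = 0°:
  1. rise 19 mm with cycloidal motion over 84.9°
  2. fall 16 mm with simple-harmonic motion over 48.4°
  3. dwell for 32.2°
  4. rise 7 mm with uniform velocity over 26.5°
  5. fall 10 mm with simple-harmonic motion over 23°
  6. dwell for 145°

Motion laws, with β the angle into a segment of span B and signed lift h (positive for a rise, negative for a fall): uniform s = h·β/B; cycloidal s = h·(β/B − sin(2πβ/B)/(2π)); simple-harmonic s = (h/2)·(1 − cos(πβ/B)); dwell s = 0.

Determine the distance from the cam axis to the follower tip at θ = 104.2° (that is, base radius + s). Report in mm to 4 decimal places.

seg 1 [0°–84.9°] cycloidal, h=19: full span → s += 19 → s = 19.0000
seg 2 [84.9°–133.3°] simple-harmonic, h=-16: θ=104.2° here. β=19.3, B=48.4. -16/2·(1 − cos(π·0.3988)) = -5.4983 → s = 13.5017
radial distance = base radius + s = 23 + 13.5017 = 36.5017

36.5017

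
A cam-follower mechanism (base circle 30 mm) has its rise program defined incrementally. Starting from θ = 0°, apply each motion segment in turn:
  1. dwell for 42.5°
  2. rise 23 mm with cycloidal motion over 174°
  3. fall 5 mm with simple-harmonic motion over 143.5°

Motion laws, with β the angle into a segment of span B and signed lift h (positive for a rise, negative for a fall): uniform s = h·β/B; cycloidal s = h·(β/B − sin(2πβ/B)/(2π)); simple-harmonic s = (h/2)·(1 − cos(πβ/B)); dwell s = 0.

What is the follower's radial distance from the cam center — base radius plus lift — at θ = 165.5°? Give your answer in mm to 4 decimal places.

seg 1 [0°–42.5°] dwell: s stays 0.0000
seg 2 [42.5°–216.5°] cycloidal, h=23: θ=165.5° here. β=123, B=174. 23·(0.7069 − sin(2π·0.7069)/(2π)) = 19.7858 → s = 19.7858
radial distance = base radius + s = 30 + 19.7858 = 49.7858

49.7858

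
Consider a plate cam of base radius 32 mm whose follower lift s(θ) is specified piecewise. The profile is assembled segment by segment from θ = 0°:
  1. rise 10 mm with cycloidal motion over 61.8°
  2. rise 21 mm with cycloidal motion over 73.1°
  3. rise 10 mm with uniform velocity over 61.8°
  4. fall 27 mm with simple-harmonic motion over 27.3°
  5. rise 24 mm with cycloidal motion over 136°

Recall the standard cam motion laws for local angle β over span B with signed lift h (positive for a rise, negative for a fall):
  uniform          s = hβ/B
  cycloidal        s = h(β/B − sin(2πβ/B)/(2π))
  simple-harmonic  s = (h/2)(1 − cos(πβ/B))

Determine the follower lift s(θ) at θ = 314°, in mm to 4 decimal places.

seg 1 [0°–61.8°] cycloidal, h=10: full span → s += 10 → s = 10.0000
seg 2 [61.8°–134.9°] cycloidal, h=21: full span → s += 21 → s = 31.0000
seg 3 [134.9°–196.7°] uniform, h=10: full span → s += 10 → s = 41.0000
seg 4 [196.7°–224°] simple-harmonic, h=-27: full span → s += -27 → s = 14.0000
seg 5 [224°–360°] cycloidal, h=24: θ=314° here. β=90, B=136. 24·(0.6618 − sin(2π·0.6618)/(2π)) = 19.1299 → s = 33.1299

33.1299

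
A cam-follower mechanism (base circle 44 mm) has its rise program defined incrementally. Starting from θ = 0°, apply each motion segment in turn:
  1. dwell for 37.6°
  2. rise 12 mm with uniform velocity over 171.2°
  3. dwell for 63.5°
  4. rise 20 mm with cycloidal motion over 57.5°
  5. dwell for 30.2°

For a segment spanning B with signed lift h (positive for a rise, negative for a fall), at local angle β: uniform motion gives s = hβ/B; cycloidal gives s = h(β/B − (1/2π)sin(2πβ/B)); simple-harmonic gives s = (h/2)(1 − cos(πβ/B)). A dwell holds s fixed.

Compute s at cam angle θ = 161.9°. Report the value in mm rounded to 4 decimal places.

seg 1 [0°–37.6°] dwell: s stays 0.0000
seg 2 [37.6°–208.8°] uniform, h=12: θ=161.9° here. β=124.3, B=171.2. 12·124.3/171.2 = 8.7126 → s = 8.7126

8.7126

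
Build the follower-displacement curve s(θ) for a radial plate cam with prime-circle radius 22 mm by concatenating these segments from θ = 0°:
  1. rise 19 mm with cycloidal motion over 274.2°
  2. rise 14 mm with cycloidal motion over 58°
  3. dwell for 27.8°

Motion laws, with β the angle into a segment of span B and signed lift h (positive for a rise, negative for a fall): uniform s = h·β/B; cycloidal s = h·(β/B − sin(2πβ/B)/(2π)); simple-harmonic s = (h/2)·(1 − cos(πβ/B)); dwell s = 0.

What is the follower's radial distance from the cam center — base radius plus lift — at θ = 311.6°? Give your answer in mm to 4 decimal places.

seg 1 [0°–274.2°] cycloidal, h=19: full span → s += 19 → s = 19.0000
seg 2 [274.2°–332.2°] cycloidal, h=14: θ=311.6° here. β=37.4, B=58. 14·(0.6448 − sin(2π·0.6448)/(2π)) = 10.7867 → s = 29.7867
radial distance = base radius + s = 22 + 29.7867 = 51.7867

51.7867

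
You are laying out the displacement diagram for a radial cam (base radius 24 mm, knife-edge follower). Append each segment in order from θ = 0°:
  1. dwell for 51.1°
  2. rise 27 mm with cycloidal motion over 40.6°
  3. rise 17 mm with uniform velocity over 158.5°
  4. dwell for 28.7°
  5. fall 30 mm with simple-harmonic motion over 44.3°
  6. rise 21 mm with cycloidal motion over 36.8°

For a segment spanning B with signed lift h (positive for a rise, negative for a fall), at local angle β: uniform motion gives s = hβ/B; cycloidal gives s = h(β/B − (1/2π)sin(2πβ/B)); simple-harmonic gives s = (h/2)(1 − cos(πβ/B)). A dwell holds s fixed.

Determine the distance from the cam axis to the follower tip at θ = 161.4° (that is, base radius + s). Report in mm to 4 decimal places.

seg 1 [0°–51.1°] dwell: s stays 0.0000
seg 2 [51.1°–91.7°] cycloidal, h=27: full span → s += 27 → s = 27.0000
seg 3 [91.7°–250.2°] uniform, h=17: θ=161.4° here. β=69.7, B=158.5. 17·69.7/158.5 = 7.4757 → s = 34.4757
radial distance = base radius + s = 24 + 34.4757 = 58.4757

58.4757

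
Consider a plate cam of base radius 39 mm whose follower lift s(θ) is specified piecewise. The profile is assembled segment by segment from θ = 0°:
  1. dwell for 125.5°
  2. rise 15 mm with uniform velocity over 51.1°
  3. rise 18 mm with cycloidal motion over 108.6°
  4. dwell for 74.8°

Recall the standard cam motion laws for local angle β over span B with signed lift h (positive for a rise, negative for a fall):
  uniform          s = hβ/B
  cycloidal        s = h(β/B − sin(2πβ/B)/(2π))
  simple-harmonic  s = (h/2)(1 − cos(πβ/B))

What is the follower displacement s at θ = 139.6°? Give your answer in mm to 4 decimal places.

seg 1 [0°–125.5°] dwell: s stays 0.0000
seg 2 [125.5°–176.6°] uniform, h=15: θ=139.6° here. β=14.1, B=51.1. 15·14.1/51.1 = 4.1389 → s = 4.1389

4.1389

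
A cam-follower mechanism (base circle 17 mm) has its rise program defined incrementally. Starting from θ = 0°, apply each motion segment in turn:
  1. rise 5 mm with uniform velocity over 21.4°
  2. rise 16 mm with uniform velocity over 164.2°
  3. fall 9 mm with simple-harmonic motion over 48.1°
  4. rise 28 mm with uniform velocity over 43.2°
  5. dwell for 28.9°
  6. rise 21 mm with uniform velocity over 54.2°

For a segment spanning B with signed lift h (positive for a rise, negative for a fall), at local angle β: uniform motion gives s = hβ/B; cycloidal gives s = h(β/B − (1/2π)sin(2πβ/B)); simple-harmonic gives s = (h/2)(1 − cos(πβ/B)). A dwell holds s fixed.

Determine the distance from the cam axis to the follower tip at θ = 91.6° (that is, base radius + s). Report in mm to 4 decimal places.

seg 1 [0°–21.4°] uniform, h=5: full span → s += 5 → s = 5.0000
seg 2 [21.4°–185.6°] uniform, h=16: θ=91.6° here. β=70.2, B=164.2. 16·70.2/164.2 = 6.8404 → s = 11.8404
radial distance = base radius + s = 17 + 11.8404 = 28.8404

28.8404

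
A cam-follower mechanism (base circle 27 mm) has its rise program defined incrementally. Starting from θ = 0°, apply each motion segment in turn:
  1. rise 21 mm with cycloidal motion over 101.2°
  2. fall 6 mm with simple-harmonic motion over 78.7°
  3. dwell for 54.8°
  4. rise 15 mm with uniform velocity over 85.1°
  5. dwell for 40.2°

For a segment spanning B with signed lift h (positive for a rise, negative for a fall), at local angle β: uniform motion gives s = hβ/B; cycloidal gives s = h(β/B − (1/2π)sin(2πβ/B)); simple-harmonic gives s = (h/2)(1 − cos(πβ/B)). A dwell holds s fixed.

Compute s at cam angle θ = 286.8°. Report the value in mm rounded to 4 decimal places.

seg 1 [0°–101.2°] cycloidal, h=21: full span → s += 21 → s = 21.0000
seg 2 [101.2°–179.9°] simple-harmonic, h=-6: full span → s += -6 → s = 15.0000
seg 3 [179.9°–234.7°] dwell: s stays 15.0000
seg 4 [234.7°–319.8°] uniform, h=15: θ=286.8° here. β=52.1, B=85.1. 15·52.1/85.1 = 9.1833 → s = 24.1833

24.1833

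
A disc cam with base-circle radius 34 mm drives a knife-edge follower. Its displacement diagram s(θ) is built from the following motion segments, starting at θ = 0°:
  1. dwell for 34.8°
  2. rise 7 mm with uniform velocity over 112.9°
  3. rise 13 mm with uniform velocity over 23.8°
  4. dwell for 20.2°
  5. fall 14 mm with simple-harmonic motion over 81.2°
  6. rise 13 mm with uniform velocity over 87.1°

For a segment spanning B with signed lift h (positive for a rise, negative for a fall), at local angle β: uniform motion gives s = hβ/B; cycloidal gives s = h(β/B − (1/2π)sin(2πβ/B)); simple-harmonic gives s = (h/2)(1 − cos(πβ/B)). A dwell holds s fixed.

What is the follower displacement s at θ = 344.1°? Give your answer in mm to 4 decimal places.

seg 1 [0°–34.8°] dwell: s stays 0.0000
seg 2 [34.8°–147.7°] uniform, h=7: full span → s += 7 → s = 7.0000
seg 3 [147.7°–171.5°] uniform, h=13: full span → s += 13 → s = 20.0000
seg 4 [171.5°–191.7°] dwell: s stays 20.0000
seg 5 [191.7°–272.9°] simple-harmonic, h=-14: full span → s += -14 → s = 6.0000
seg 6 [272.9°–360°] uniform, h=13: θ=344.1° here. β=71.2, B=87.1. 13·71.2/87.1 = 10.6269 → s = 16.6269

16.6269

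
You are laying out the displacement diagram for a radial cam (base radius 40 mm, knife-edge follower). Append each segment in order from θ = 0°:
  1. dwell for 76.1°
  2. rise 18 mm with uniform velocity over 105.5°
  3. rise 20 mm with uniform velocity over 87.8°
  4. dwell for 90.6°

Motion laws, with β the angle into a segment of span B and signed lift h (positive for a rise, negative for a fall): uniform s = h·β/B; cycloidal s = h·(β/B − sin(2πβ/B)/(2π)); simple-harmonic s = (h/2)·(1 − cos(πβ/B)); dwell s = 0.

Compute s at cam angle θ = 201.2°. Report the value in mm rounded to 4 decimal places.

seg 1 [0°–76.1°] dwell: s stays 0.0000
seg 2 [76.1°–181.6°] uniform, h=18: full span → s += 18 → s = 18.0000
seg 3 [181.6°–269.4°] uniform, h=20: θ=201.2° here. β=19.6, B=87.8. 20·19.6/87.8 = 4.4647 → s = 22.4647

22.4647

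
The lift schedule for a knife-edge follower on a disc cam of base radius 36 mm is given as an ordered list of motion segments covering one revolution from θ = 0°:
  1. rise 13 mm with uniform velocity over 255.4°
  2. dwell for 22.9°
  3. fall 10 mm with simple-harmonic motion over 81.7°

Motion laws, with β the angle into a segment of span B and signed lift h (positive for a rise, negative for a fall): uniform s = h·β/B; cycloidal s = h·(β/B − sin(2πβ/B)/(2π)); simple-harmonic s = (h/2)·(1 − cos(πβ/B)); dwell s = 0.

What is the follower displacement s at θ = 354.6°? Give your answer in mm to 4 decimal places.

seg 1 [0°–255.4°] uniform, h=13: full span → s += 13 → s = 13.0000
seg 2 [255.4°–278.3°] dwell: s stays 13.0000
seg 3 [278.3°–360°] simple-harmonic, h=-10: θ=354.6° here. β=76.3, B=81.7. -10/2·(1 − cos(π·0.9339)) = -9.8926 → s = 3.1074

3.1074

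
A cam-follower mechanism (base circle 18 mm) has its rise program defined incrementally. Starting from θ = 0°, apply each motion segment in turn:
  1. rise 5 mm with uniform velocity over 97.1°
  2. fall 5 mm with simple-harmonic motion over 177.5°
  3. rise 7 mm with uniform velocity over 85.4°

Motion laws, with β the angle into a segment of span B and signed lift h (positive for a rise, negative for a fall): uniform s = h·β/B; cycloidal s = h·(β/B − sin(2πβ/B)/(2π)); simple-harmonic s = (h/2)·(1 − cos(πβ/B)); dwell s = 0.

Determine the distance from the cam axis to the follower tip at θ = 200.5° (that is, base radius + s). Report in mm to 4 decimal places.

seg 1 [0°–97.1°] uniform, h=5: full span → s += 5 → s = 5.0000
seg 2 [97.1°–274.6°] simple-harmonic, h=-5: θ=200.5° here. β=103.4, B=177.5. -5/2·(1 − cos(π·0.5825)) = -3.1410 → s = 1.8590
radial distance = base radius + s = 18 + 1.8590 = 19.8590

19.8590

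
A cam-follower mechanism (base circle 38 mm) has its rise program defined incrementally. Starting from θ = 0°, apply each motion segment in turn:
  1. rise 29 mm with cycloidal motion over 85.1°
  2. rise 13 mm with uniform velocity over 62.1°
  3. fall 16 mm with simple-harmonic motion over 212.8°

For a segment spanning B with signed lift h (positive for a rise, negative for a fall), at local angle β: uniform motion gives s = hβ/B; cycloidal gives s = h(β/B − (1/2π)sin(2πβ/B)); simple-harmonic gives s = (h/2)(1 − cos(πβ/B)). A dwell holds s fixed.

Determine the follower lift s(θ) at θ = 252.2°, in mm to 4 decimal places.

seg 1 [0°–85.1°] cycloidal, h=29: full span → s += 29 → s = 29.0000
seg 2 [85.1°–147.2°] uniform, h=13: full span → s += 13 → s = 42.0000
seg 3 [147.2°–360°] simple-harmonic, h=-16: θ=252.2° here. β=105, B=212.8. -16/2·(1 − cos(π·0.4934)) = -7.8347 → s = 34.1653

34.1653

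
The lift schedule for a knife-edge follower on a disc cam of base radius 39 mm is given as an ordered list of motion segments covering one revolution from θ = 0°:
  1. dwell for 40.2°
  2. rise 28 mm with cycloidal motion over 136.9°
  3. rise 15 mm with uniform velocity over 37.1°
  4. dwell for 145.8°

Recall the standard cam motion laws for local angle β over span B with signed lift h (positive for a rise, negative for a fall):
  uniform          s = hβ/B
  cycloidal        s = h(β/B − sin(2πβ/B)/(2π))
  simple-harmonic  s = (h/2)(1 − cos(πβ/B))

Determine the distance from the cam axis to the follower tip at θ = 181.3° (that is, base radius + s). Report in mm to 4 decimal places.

seg 1 [0°–40.2°] dwell: s stays 0.0000
seg 2 [40.2°–177.1°] cycloidal, h=28: full span → s += 28 → s = 28.0000
seg 3 [177.1°–214.2°] uniform, h=15: θ=181.3° here. β=4.2, B=37.1. 15·4.2/37.1 = 1.6981 → s = 29.6981
radial distance = base radius + s = 39 + 29.6981 = 68.6981

68.6981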